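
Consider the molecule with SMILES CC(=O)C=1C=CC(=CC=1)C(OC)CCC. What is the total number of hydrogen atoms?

Walk through each heavy atom and fill implicit hydrogens from standard valence (C 4, N 3, O 2, S 2, halogen 1):
  atom 1: C, bond orders sum to 1 (valence 4) → 3 H
  atom 2: C, bond orders sum to 4 (valence 4) → 0 H
  atom 3: O, bond orders sum to 2 (valence 2) → 0 H
  atom 4: C, bond orders sum to 4 (valence 4) → 0 H
  atom 5: C, bond orders sum to 3 (valence 4) → 1 H
  atom 6: C, bond orders sum to 3 (valence 4) → 1 H
  atom 7: C, bond orders sum to 4 (valence 4) → 0 H
  atom 8: C, bond orders sum to 3 (valence 4) → 1 H
  atom 9: C, bond orders sum to 3 (valence 4) → 1 H
  atom 10: C, bond orders sum to 3 (valence 4) → 1 H
  atom 11: O, bond orders sum to 2 (valence 2) → 0 H
  atom 12: C, bond orders sum to 1 (valence 4) → 3 H
  atom 13: C, bond orders sum to 2 (valence 4) → 2 H
  atom 14: C, bond orders sum to 2 (valence 4) → 2 H
  atom 15: C, bond orders sum to 1 (valence 4) → 3 H
Total hydrogens: 18.

18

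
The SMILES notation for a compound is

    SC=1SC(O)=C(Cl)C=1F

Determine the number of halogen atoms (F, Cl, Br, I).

2

Halogen atoms appear at heavy-atom positions 7, 9 (1×Cl, 1×F).
Other groups present: 1 hydroxyl, 1 thiol.
Halogen count: 2.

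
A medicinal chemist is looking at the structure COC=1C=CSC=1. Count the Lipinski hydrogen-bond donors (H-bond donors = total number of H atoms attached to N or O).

Donors: find every N or O and count the H atoms it carries.
  atom 2 (O): bond orders sum to 2 → 0 H
Lipinski HBD = 0.

0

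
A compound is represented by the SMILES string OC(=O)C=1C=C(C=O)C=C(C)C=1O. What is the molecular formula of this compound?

Walk through each heavy atom and fill implicit hydrogens from standard valence (C 4, N 3, O 2, S 2, halogen 1):
  atom 1: O, bond orders sum to 1 (valence 2) → 1 H
  atom 2: C, bond orders sum to 4 (valence 4) → 0 H
  atom 3: O, bond orders sum to 2 (valence 2) → 0 H
  atom 4: C, bond orders sum to 4 (valence 4) → 0 H
  atom 5: C, bond orders sum to 3 (valence 4) → 1 H
  atom 6: C, bond orders sum to 4 (valence 4) → 0 H
  atom 7: C, bond orders sum to 3 (valence 4) → 1 H
  atom 8: O, bond orders sum to 2 (valence 2) → 0 H
  atom 9: C, bond orders sum to 3 (valence 4) → 1 H
  atom 10: C, bond orders sum to 4 (valence 4) → 0 H
  atom 11: C, bond orders sum to 1 (valence 4) → 3 H
  atom 12: C, bond orders sum to 4 (valence 4) → 0 H
  atom 13: O, bond orders sum to 1 (valence 2) → 1 H
Totals → C:9, H:8, O:4.

C9H8O4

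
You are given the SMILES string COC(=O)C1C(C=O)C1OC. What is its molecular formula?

C7H10O4

Walk through each heavy atom and fill implicit hydrogens from standard valence (C 4, N 3, O 2, S 2, halogen 1):
  atom 1: C, bond orders sum to 1 (valence 4) → 3 H
  atom 2: O, bond orders sum to 2 (valence 2) → 0 H
  atom 3: C, bond orders sum to 4 (valence 4) → 0 H
  atom 4: O, bond orders sum to 2 (valence 2) → 0 H
  atom 5: C, bond orders sum to 3 (valence 4) → 1 H
  atom 6: C, bond orders sum to 3 (valence 4) → 1 H
  atom 7: C, bond orders sum to 3 (valence 4) → 1 H
  atom 8: O, bond orders sum to 2 (valence 2) → 0 H
  atom 9: C, bond orders sum to 3 (valence 4) → 1 H
  atom 10: O, bond orders sum to 2 (valence 2) → 0 H
  atom 11: C, bond orders sum to 1 (valence 4) → 3 H
Totals → C:7, H:10, O:4.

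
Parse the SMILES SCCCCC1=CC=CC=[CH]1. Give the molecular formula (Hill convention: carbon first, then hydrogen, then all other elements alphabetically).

Walk through each heavy atom and fill implicit hydrogens from standard valence (C 4, N 3, O 2, S 2, halogen 1):
  atom 1: S, bond orders sum to 1 (valence 2) → 1 H
  atom 2: C, bond orders sum to 2 (valence 4) → 2 H
  atom 3: C, bond orders sum to 2 (valence 4) → 2 H
  atom 4: C, bond orders sum to 2 (valence 4) → 2 H
  atom 5: C, bond orders sum to 2 (valence 4) → 2 H
  atom 6: C, bond orders sum to 4 (valence 4) → 0 H
  atom 7: C, bond orders sum to 3 (valence 4) → 1 H
  atom 8: C, bond orders sum to 3 (valence 4) → 1 H
  atom 9: C, bond orders sum to 3 (valence 4) → 1 H
  atom 10: C, bond orders sum to 3 (valence 4) → 1 H
  atom 11: C with explicit H count 1
Totals → C:10, H:14, S:1.
In Hill order: C10H14S.

C10H14S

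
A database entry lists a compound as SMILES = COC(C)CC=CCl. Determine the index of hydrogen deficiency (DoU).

1

Degree of unsaturation = (number of rings) + (number of π bonds).
Ring closures in the SMILES: 0.
π bonds: 1 double bond (each 1 DoU) → 1 DoU from unsaturation.
Total DoU = 0 + 1 = 1.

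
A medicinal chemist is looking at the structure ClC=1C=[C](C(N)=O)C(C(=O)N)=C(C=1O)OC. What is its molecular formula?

C9H9ClN2O4

Walk through each heavy atom and fill implicit hydrogens from standard valence (C 4, N 3, O 2, S 2, halogen 1):
  atom 1: Cl (halogen, monovalent) → 0 H
  atom 2: C, bond orders sum to 4 (valence 4) → 0 H
  atom 3: C, bond orders sum to 3 (valence 4) → 1 H
  atom 4: C with explicit H count 0
  atom 5: C, bond orders sum to 4 (valence 4) → 0 H
  atom 6: N, bond orders sum to 1 (valence 3) → 2 H
  atom 7: O, bond orders sum to 2 (valence 2) → 0 H
  atom 8: C, bond orders sum to 4 (valence 4) → 0 H
  atom 9: C, bond orders sum to 4 (valence 4) → 0 H
  atom 10: O, bond orders sum to 2 (valence 2) → 0 H
  atom 11: N, bond orders sum to 1 (valence 3) → 2 H
  atom 12: C, bond orders sum to 4 (valence 4) → 0 H
  atom 13: C, bond orders sum to 4 (valence 4) → 0 H
  atom 14: O, bond orders sum to 1 (valence 2) → 1 H
  atom 15: O, bond orders sum to 2 (valence 2) → 0 H
  atom 16: C, bond orders sum to 1 (valence 4) → 3 H
Totals → C:9, H:9, Cl:1, N:2, O:4.
In Hill order: C9H9ClN2O4.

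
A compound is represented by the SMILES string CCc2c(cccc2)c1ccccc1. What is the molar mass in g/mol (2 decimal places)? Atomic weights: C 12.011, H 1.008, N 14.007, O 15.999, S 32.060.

First, the molecular formula is C14H14 (counting implicit H from valence).
  C: 14 × 12.011 = 168.154
  H: 14 × 1.008 = 14.112
Sum: 14×12.011 + 14×1.008 = 182.266 → 182.27 g/mol.

182.27 g/mol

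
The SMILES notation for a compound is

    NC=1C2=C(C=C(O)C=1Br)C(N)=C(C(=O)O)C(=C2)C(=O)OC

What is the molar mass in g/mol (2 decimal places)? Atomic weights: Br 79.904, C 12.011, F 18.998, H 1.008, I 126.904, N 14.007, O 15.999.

355.14 g/mol

First, the molecular formula is C13H11BrN2O5 (counting implicit H from valence).
  Br: 1 × 79.904 = 79.904
  C: 13 × 12.011 = 156.143
  H: 11 × 1.008 = 11.088
  N: 2 × 14.007 = 28.014
  O: 5 × 15.999 = 79.995
Sum: 1×79.904 + 13×12.011 + 11×1.008 + 2×14.007 + 5×15.999 = 355.144 → 355.14 g/mol.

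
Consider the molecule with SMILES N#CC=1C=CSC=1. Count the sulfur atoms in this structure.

Scan the SMILES for S atoms (remember two-letter symbols like Cl and Br are single atoms).
Sulfur count: 1.

1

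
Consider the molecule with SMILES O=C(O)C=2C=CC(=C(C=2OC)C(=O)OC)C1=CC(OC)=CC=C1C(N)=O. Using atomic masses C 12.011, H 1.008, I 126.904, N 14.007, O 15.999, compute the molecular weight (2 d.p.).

359.33 g/mol

First, the molecular formula is C18H17NO7 (counting implicit H from valence).
  C: 18 × 12.011 = 216.198
  H: 17 × 1.008 = 17.136
  N: 1 × 14.007 = 14.007
  O: 7 × 15.999 = 111.993
Sum: 18×12.011 + 17×1.008 + 1×14.007 + 7×15.999 = 359.334 → 359.33 g/mol.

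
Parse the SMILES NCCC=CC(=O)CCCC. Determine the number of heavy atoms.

Every atom symbol written in the SMILES (organic subset) is one heavy atom; implicit H are not written.
Heavy atoms by element → C:9, N:1, O:1.
Total: 11.

11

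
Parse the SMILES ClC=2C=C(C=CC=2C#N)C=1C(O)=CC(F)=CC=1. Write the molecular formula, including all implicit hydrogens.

C13H7ClFNO

Walk through each heavy atom and fill implicit hydrogens from standard valence (C 4, N 3, O 2, S 2, halogen 1):
  atom 1: Cl (halogen, monovalent) → 0 H
  atom 2: C, bond orders sum to 4 (valence 4) → 0 H
  atom 3: C, bond orders sum to 3 (valence 4) → 1 H
  atom 4: C, bond orders sum to 4 (valence 4) → 0 H
  atom 5: C, bond orders sum to 3 (valence 4) → 1 H
  atom 6: C, bond orders sum to 3 (valence 4) → 1 H
  atom 7: C, bond orders sum to 4 (valence 4) → 0 H
  atom 8: C, bond orders sum to 4 (valence 4) → 0 H
  atom 9: N, bond orders sum to 3 (valence 3) → 0 H
  atom 10: C, bond orders sum to 4 (valence 4) → 0 H
  atom 11: C, bond orders sum to 4 (valence 4) → 0 H
  atom 12: O, bond orders sum to 1 (valence 2) → 1 H
  atom 13: C, bond orders sum to 3 (valence 4) → 1 H
  atom 14: C, bond orders sum to 4 (valence 4) → 0 H
  atom 15: F (halogen, monovalent) → 0 H
  atom 16: C, bond orders sum to 3 (valence 4) → 1 H
  atom 17: C, bond orders sum to 3 (valence 4) → 1 H
Totals → C:13, H:7, Cl:1, F:1, N:1, O:1.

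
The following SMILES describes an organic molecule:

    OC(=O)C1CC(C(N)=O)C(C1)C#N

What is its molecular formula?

C8H10N2O3

Walk through each heavy atom and fill implicit hydrogens from standard valence (C 4, N 3, O 2, S 2, halogen 1):
  atom 1: O, bond orders sum to 1 (valence 2) → 1 H
  atom 2: C, bond orders sum to 4 (valence 4) → 0 H
  atom 3: O, bond orders sum to 2 (valence 2) → 0 H
  atom 4: C, bond orders sum to 3 (valence 4) → 1 H
  atom 5: C, bond orders sum to 2 (valence 4) → 2 H
  atom 6: C, bond orders sum to 3 (valence 4) → 1 H
  atom 7: C, bond orders sum to 4 (valence 4) → 0 H
  atom 8: N, bond orders sum to 1 (valence 3) → 2 H
  atom 9: O, bond orders sum to 2 (valence 2) → 0 H
  atom 10: C, bond orders sum to 3 (valence 4) → 1 H
  atom 11: C, bond orders sum to 2 (valence 4) → 2 H
  atom 12: C, bond orders sum to 4 (valence 4) → 0 H
  atom 13: N, bond orders sum to 3 (valence 3) → 0 H
Totals → C:8, H:10, N:2, O:3.
In Hill order: C8H10N2O3.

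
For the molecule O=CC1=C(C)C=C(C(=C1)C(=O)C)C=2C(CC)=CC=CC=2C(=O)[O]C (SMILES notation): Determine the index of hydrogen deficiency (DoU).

11

Molecular formula: C20H20O4.
DoU = (2C + 2 + N − H − X) / 2, where X is the halogen count and O/S are ignored.
    = (2·20 + 2 + 0 − 20 − 0) / 2 = 22 / 2 = 11.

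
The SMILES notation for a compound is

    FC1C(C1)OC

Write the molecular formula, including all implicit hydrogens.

Walk through each heavy atom and fill implicit hydrogens from standard valence (C 4, N 3, O 2, S 2, halogen 1):
  atom 1: F (halogen, monovalent) → 0 H
  atom 2: C, bond orders sum to 3 (valence 4) → 1 H
  atom 3: C, bond orders sum to 3 (valence 4) → 1 H
  atom 4: C, bond orders sum to 2 (valence 4) → 2 H
  atom 5: O, bond orders sum to 2 (valence 2) → 0 H
  atom 6: C, bond orders sum to 1 (valence 4) → 3 H
Totals → C:4, H:7, F:1, O:1.
In Hill order: C4H7FO.

C4H7FO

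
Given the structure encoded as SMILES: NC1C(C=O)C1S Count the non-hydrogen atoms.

Every atom symbol written in the SMILES (organic subset) is one heavy atom; implicit H are not written.
Heavy atoms by element → C:4, N:1, O:1, S:1.
Total: 7.

7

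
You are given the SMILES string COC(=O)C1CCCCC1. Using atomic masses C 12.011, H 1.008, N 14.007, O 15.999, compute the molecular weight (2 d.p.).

142.20 g/mol

First, the molecular formula is C8H14O2 (counting implicit H from valence).
  C: 8 × 12.011 = 96.088
  H: 14 × 1.008 = 14.112
  O: 2 × 15.999 = 31.998
Sum: 8×12.011 + 14×1.008 + 2×15.999 = 142.198 → 142.20 g/mol.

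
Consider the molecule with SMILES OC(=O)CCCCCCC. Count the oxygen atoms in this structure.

2

Scan the SMILES for O atoms (remember two-letter symbols like Cl and Br are single atoms).
Oxygen count: 2.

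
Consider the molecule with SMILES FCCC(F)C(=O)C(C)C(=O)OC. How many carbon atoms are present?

Count every carbon token in the SMILES (each C, including those in ring-closure positions and inside branches).
Carbon count: 8.

8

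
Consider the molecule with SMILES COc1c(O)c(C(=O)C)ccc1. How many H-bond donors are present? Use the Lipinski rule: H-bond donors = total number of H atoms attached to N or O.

1

Donors: find every N or O and count the H atoms it carries.
  atom 2 (O): bond orders sum to 2 → 0 H
  atom 5 (O): bond orders sum to 1 → 1 H
  atom 8 (O): bond orders sum to 2 → 0 H
Lipinski HBD = 1.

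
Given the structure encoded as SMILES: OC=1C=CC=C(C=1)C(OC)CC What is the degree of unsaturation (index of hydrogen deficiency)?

Degree of unsaturation = (number of rings) + (number of π bonds).
Ring closures in the SMILES: 1.
π bonds: 3 double bonds (each 1 DoU) → 3 DoU from unsaturation.
Total DoU = 1 + 3 = 4.

4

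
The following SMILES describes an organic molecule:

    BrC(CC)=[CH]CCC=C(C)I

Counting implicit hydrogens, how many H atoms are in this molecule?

Walk through each heavy atom and fill implicit hydrogens from standard valence (C 4, N 3, O 2, S 2, halogen 1):
  atom 1: Br (halogen, monovalent) → 0 H
  atom 2: C, bond orders sum to 4 (valence 4) → 0 H
  atom 3: C, bond orders sum to 2 (valence 4) → 2 H
  atom 4: C, bond orders sum to 1 (valence 4) → 3 H
  atom 5: C with explicit H count 1
  atom 6: C, bond orders sum to 2 (valence 4) → 2 H
  atom 7: C, bond orders sum to 2 (valence 4) → 2 H
  atom 8: C, bond orders sum to 3 (valence 4) → 1 H
  atom 9: C, bond orders sum to 4 (valence 4) → 0 H
  atom 10: C, bond orders sum to 1 (valence 4) → 3 H
  atom 11: I (halogen, monovalent) → 0 H
Total hydrogens: 14.

14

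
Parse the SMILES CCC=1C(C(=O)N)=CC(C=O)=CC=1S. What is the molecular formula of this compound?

Walk through each heavy atom and fill implicit hydrogens from standard valence (C 4, N 3, O 2, S 2, halogen 1):
  atom 1: C, bond orders sum to 1 (valence 4) → 3 H
  atom 2: C, bond orders sum to 2 (valence 4) → 2 H
  atom 3: C, bond orders sum to 4 (valence 4) → 0 H
  atom 4: C, bond orders sum to 4 (valence 4) → 0 H
  atom 5: C, bond orders sum to 4 (valence 4) → 0 H
  atom 6: O, bond orders sum to 2 (valence 2) → 0 H
  atom 7: N, bond orders sum to 1 (valence 3) → 2 H
  atom 8: C, bond orders sum to 3 (valence 4) → 1 H
  atom 9: C, bond orders sum to 4 (valence 4) → 0 H
  atom 10: C, bond orders sum to 3 (valence 4) → 1 H
  atom 11: O, bond orders sum to 2 (valence 2) → 0 H
  atom 12: C, bond orders sum to 3 (valence 4) → 1 H
  atom 13: C, bond orders sum to 4 (valence 4) → 0 H
  atom 14: S, bond orders sum to 1 (valence 2) → 1 H
Totals → C:10, H:11, N:1, O:2, S:1.

C10H11NO2S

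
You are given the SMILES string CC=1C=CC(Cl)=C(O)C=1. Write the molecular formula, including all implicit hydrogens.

C7H7ClO

Walk through each heavy atom and fill implicit hydrogens from standard valence (C 4, N 3, O 2, S 2, halogen 1):
  atom 1: C, bond orders sum to 1 (valence 4) → 3 H
  atom 2: C, bond orders sum to 4 (valence 4) → 0 H
  atom 3: C, bond orders sum to 3 (valence 4) → 1 H
  atom 4: C, bond orders sum to 3 (valence 4) → 1 H
  atom 5: C, bond orders sum to 4 (valence 4) → 0 H
  atom 6: Cl (halogen, monovalent) → 0 H
  atom 7: C, bond orders sum to 4 (valence 4) → 0 H
  atom 8: O, bond orders sum to 1 (valence 2) → 1 H
  atom 9: C, bond orders sum to 3 (valence 4) → 1 H
Totals → C:7, H:7, Cl:1, O:1.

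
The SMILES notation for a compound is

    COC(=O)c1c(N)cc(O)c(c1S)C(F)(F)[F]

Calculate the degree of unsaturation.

Molecular formula: C9H8F3NO3S.
DoU = (2C + 2 + N − H − X) / 2, where X is the halogen count and O/S are ignored.
    = (2·9 + 2 + 1 − 8 − 3) / 2 = 10 / 2 = 5.

5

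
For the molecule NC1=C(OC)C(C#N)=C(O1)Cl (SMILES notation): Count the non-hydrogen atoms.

11

Every atom symbol written in the SMILES (organic subset) is one heavy atom; implicit H are not written.
Heavy atoms by element → C:6, Cl:1, N:2, O:2.
Total: 11.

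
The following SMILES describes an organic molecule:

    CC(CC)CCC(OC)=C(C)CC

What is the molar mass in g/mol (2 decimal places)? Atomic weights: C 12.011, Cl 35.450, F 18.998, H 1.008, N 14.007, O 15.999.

184.32 g/mol

First, the molecular formula is C12H24O (counting implicit H from valence).
  C: 12 × 12.011 = 144.132
  H: 24 × 1.008 = 24.192
  O: 1 × 15.999 = 15.999
Sum: 12×12.011 + 24×1.008 + 1×15.999 = 184.323 → 184.32 g/mol.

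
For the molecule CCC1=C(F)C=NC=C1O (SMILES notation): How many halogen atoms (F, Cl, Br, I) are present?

1

Halogen atoms appear at heavy-atom position 5 (1×F).
Other groups present: 1 hydroxyl.
Halogen count: 1.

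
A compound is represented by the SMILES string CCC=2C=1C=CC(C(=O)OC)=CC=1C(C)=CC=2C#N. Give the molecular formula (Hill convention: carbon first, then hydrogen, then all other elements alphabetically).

C16H15NO2

Walk through each heavy atom and fill implicit hydrogens from standard valence (C 4, N 3, O 2, S 2, halogen 1):
  atom 1: C, bond orders sum to 1 (valence 4) → 3 H
  atom 2: C, bond orders sum to 2 (valence 4) → 2 H
  atom 3: C, bond orders sum to 4 (valence 4) → 0 H
  atom 4: C, bond orders sum to 4 (valence 4) → 0 H
  atom 5: C, bond orders sum to 3 (valence 4) → 1 H
  atom 6: C, bond orders sum to 3 (valence 4) → 1 H
  atom 7: C, bond orders sum to 4 (valence 4) → 0 H
  atom 8: C, bond orders sum to 4 (valence 4) → 0 H
  atom 9: O, bond orders sum to 2 (valence 2) → 0 H
  atom 10: O, bond orders sum to 2 (valence 2) → 0 H
  atom 11: C, bond orders sum to 1 (valence 4) → 3 H
  atom 12: C, bond orders sum to 3 (valence 4) → 1 H
  atom 13: C, bond orders sum to 4 (valence 4) → 0 H
  atom 14: C, bond orders sum to 4 (valence 4) → 0 H
  atom 15: C, bond orders sum to 1 (valence 4) → 3 H
  atom 16: C, bond orders sum to 3 (valence 4) → 1 H
  atom 17: C, bond orders sum to 4 (valence 4) → 0 H
  atom 18: C, bond orders sum to 4 (valence 4) → 0 H
  atom 19: N, bond orders sum to 3 (valence 3) → 0 H
Totals → C:16, H:15, N:1, O:2.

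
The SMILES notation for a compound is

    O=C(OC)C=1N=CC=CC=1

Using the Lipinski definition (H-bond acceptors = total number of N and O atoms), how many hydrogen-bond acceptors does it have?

N atoms: 1; O atoms: 2.
Lipinski HBA = 1 + 2 = 3.

3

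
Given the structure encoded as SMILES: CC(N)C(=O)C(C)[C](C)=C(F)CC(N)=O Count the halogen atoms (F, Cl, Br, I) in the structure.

1

Halogen atoms appear at heavy-atom position 11 (1×F).
Other groups present: 1 alkene, 1 amide, 1 ketone, 1 primary amine.
Halogen count: 1.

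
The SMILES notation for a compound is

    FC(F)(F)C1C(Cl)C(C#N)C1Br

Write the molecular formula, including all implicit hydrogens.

C6H4BrClF3N

Walk through each heavy atom and fill implicit hydrogens from standard valence (C 4, N 3, O 2, S 2, halogen 1):
  atom 1: F (halogen, monovalent) → 0 H
  atom 2: C, bond orders sum to 4 (valence 4) → 0 H
  atom 3: F (halogen, monovalent) → 0 H
  atom 4: F (halogen, monovalent) → 0 H
  atom 5: C, bond orders sum to 3 (valence 4) → 1 H
  atom 6: C, bond orders sum to 3 (valence 4) → 1 H
  atom 7: Cl (halogen, monovalent) → 0 H
  atom 8: C, bond orders sum to 3 (valence 4) → 1 H
  atom 9: C, bond orders sum to 4 (valence 4) → 0 H
  atom 10: N, bond orders sum to 3 (valence 3) → 0 H
  atom 11: C, bond orders sum to 3 (valence 4) → 1 H
  atom 12: Br (halogen, monovalent) → 0 H
Totals → C:6, H:4, Br:1, Cl:1, F:3, N:1.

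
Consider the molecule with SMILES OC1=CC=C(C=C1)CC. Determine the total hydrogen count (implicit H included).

Walk through each heavy atom and fill implicit hydrogens from standard valence (C 4, N 3, O 2, S 2, halogen 1):
  atom 1: O, bond orders sum to 1 (valence 2) → 1 H
  atom 2: C, bond orders sum to 4 (valence 4) → 0 H
  atom 3: C, bond orders sum to 3 (valence 4) → 1 H
  atom 4: C, bond orders sum to 3 (valence 4) → 1 H
  atom 5: C, bond orders sum to 4 (valence 4) → 0 H
  atom 6: C, bond orders sum to 3 (valence 4) → 1 H
  atom 7: C, bond orders sum to 3 (valence 4) → 1 H
  atom 8: C, bond orders sum to 2 (valence 4) → 2 H
  atom 9: C, bond orders sum to 1 (valence 4) → 3 H
Total hydrogens: 10.

10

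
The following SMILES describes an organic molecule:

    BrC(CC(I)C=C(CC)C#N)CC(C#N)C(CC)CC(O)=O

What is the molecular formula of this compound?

Walk through each heavy atom and fill implicit hydrogens from standard valence (C 4, N 3, O 2, S 2, halogen 1):
  atom 1: Br (halogen, monovalent) → 0 H
  atom 2: C, bond orders sum to 3 (valence 4) → 1 H
  atom 3: C, bond orders sum to 2 (valence 4) → 2 H
  atom 4: C, bond orders sum to 3 (valence 4) → 1 H
  atom 5: I (halogen, monovalent) → 0 H
  atom 6: C, bond orders sum to 3 (valence 4) → 1 H
  atom 7: C, bond orders sum to 4 (valence 4) → 0 H
  atom 8: C, bond orders sum to 2 (valence 4) → 2 H
  atom 9: C, bond orders sum to 1 (valence 4) → 3 H
  atom 10: C, bond orders sum to 4 (valence 4) → 0 H
  atom 11: N, bond orders sum to 3 (valence 3) → 0 H
  atom 12: C, bond orders sum to 2 (valence 4) → 2 H
  atom 13: C, bond orders sum to 3 (valence 4) → 1 H
  atom 14: C, bond orders sum to 4 (valence 4) → 0 H
  atom 15: N, bond orders sum to 3 (valence 3) → 0 H
  atom 16: C, bond orders sum to 3 (valence 4) → 1 H
  atom 17: C, bond orders sum to 2 (valence 4) → 2 H
  atom 18: C, bond orders sum to 1 (valence 4) → 3 H
  atom 19: C, bond orders sum to 2 (valence 4) → 2 H
  atom 20: C, bond orders sum to 4 (valence 4) → 0 H
  atom 21: O, bond orders sum to 1 (valence 2) → 1 H
  atom 22: O, bond orders sum to 2 (valence 2) → 0 H
Totals → C:16, H:22, Br:1, I:1, N:2, O:2.
In Hill order: C16H22BrIN2O2.

C16H22BrIN2O2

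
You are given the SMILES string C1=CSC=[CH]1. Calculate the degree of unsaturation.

3

Molecular formula: C4H4S.
DoU = (2C + 2 + N − H − X) / 2, where X is the halogen count and O/S are ignored.
    = (2·4 + 2 + 0 − 4 − 0) / 2 = 6 / 2 = 3.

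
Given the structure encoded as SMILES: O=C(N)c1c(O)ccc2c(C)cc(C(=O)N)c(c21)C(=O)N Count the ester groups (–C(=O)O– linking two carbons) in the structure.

Scan the SMILES for the ester motif — none present.
Groups that are present: 3 amide, 1 hydroxyl.

0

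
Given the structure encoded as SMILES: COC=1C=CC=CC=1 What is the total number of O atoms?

1

Scan the SMILES for O atoms (remember two-letter symbols like Cl and Br are single atoms).
Oxygen count: 1.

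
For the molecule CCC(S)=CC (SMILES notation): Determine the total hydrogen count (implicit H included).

Walk through each heavy atom and fill implicit hydrogens from standard valence (C 4, N 3, O 2, S 2, halogen 1):
  atom 1: C, bond orders sum to 1 (valence 4) → 3 H
  atom 2: C, bond orders sum to 2 (valence 4) → 2 H
  atom 3: C, bond orders sum to 4 (valence 4) → 0 H
  atom 4: S, bond orders sum to 1 (valence 2) → 1 H
  atom 5: C, bond orders sum to 3 (valence 4) → 1 H
  atom 6: C, bond orders sum to 1 (valence 4) → 3 H
Total hydrogens: 10.

10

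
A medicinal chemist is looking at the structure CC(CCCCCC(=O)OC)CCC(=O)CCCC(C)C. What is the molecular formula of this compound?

Walk through each heavy atom and fill implicit hydrogens from standard valence (C 4, N 3, O 2, S 2, halogen 1):
  atom 1: C, bond orders sum to 1 (valence 4) → 3 H
  atom 2: C, bond orders sum to 3 (valence 4) → 1 H
  atom 3: C, bond orders sum to 2 (valence 4) → 2 H
  atom 4: C, bond orders sum to 2 (valence 4) → 2 H
  atom 5: C, bond orders sum to 2 (valence 4) → 2 H
  atom 6: C, bond orders sum to 2 (valence 4) → 2 H
  atom 7: C, bond orders sum to 2 (valence 4) → 2 H
  atom 8: C, bond orders sum to 4 (valence 4) → 0 H
  atom 9: O, bond orders sum to 2 (valence 2) → 0 H
  atom 10: O, bond orders sum to 2 (valence 2) → 0 H
  atom 11: C, bond orders sum to 1 (valence 4) → 3 H
  atom 12: C, bond orders sum to 2 (valence 4) → 2 H
  atom 13: C, bond orders sum to 2 (valence 4) → 2 H
  atom 14: C, bond orders sum to 4 (valence 4) → 0 H
  atom 15: O, bond orders sum to 2 (valence 2) → 0 H
  atom 16: C, bond orders sum to 2 (valence 4) → 2 H
  atom 17: C, bond orders sum to 2 (valence 4) → 2 H
  atom 18: C, bond orders sum to 2 (valence 4) → 2 H
  atom 19: C, bond orders sum to 3 (valence 4) → 1 H
  atom 20: C, bond orders sum to 1 (valence 4) → 3 H
  atom 21: C, bond orders sum to 1 (valence 4) → 3 H
Totals → C:18, H:34, O:3.
In Hill order: C18H34O3.

C18H34O3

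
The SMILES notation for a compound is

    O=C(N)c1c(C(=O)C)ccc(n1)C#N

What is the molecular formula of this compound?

C9H7N3O2

Walk through each heavy atom and fill implicit hydrogens from standard valence (C 4, N 3, O 2, S 2, halogen 1); for lowercase aromatic atoms, an aromatic c carries 1 H when it has two neighbours and 0 H with three, and aromatic n carries 0 H:
  atom 1: O, bond orders sum to 2 (valence 2) → 0 H
  atom 2: C, bond orders sum to 4 (valence 4) → 0 H
  atom 3: N, bond orders sum to 1 (valence 3) → 2 H
  atom 4: aromatic c, 3 neighbours → 0 H
  atom 5: aromatic c, 3 neighbours → 0 H
  atom 6: C, bond orders sum to 4 (valence 4) → 0 H
  atom 7: O, bond orders sum to 2 (valence 2) → 0 H
  atom 8: C, bond orders sum to 1 (valence 4) → 3 H
  atom 9: aromatic c, 2 neighbours → 1 H
  atom 10: aromatic c, 2 neighbours → 1 H
  atom 11: aromatic c, 3 neighbours → 0 H
  atom 12: aromatic n, 2 neighbours → 0 H
  atom 13: C, bond orders sum to 4 (valence 4) → 0 H
  atom 14: N, bond orders sum to 3 (valence 3) → 0 H
Totals → C:9, H:7, N:3, O:2.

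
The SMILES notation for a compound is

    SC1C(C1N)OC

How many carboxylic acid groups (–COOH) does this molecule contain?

0

Scan the SMILES for the carboxylic acid motif — none present.
Groups that are present: 1 ether, 1 primary amine, 1 thiol.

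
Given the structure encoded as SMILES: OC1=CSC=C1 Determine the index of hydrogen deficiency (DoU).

Molecular formula: C4H4OS.
DoU = (2C + 2 + N − H − X) / 2, where X is the halogen count and O/S are ignored.
    = (2·4 + 2 + 0 − 4 − 0) / 2 = 6 / 2 = 3.

3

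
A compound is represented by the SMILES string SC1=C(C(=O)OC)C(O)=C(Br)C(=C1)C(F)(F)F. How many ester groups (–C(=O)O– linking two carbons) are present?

The ester motif appears at heavy-atom position 4 in the SMILES.
Other groups present: 1 hydroxyl, 1 thiol.
Ester count: 1.

1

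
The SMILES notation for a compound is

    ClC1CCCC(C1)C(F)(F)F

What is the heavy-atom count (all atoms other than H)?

11

Every atom symbol written in the SMILES (organic subset) is one heavy atom; implicit H are not written.
Heavy atoms by element → C:7, Cl:1, F:3.
Total: 11.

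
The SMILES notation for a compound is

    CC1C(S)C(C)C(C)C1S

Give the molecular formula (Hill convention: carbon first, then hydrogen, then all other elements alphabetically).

C8H16S2

Walk through each heavy atom and fill implicit hydrogens from standard valence (C 4, N 3, O 2, S 2, halogen 1):
  atom 1: C, bond orders sum to 1 (valence 4) → 3 H
  atom 2: C, bond orders sum to 3 (valence 4) → 1 H
  atom 3: C, bond orders sum to 3 (valence 4) → 1 H
  atom 4: S, bond orders sum to 1 (valence 2) → 1 H
  atom 5: C, bond orders sum to 3 (valence 4) → 1 H
  atom 6: C, bond orders sum to 1 (valence 4) → 3 H
  atom 7: C, bond orders sum to 3 (valence 4) → 1 H
  atom 8: C, bond orders sum to 1 (valence 4) → 3 H
  atom 9: C, bond orders sum to 3 (valence 4) → 1 H
  atom 10: S, bond orders sum to 1 (valence 2) → 1 H
Totals → C:8, H:16, S:2.
In Hill order: C8H16S2.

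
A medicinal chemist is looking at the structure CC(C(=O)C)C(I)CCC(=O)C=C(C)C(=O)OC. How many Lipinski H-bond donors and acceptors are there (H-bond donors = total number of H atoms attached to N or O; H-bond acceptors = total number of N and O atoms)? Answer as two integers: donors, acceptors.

Donors: find every N or O and count the H atoms it carries.
  atom 4 (O): bond orders sum to 2 → 0 H
  atom 11 (O): bond orders sum to 2 → 0 H
  atom 16 (O): bond orders sum to 2 → 0 H
  atom 17 (O): bond orders sum to 2 → 0 H
Lipinski HBD = 0.
Acceptors: N atoms = 0, O atoms = 4 → HBA = 4.

0, 4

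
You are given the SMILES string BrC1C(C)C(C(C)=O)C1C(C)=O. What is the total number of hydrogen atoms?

13

Walk through each heavy atom and fill implicit hydrogens from standard valence (C 4, N 3, O 2, S 2, halogen 1):
  atom 1: Br (halogen, monovalent) → 0 H
  atom 2: C, bond orders sum to 3 (valence 4) → 1 H
  atom 3: C, bond orders sum to 3 (valence 4) → 1 H
  atom 4: C, bond orders sum to 1 (valence 4) → 3 H
  atom 5: C, bond orders sum to 3 (valence 4) → 1 H
  atom 6: C, bond orders sum to 4 (valence 4) → 0 H
  atom 7: C, bond orders sum to 1 (valence 4) → 3 H
  atom 8: O, bond orders sum to 2 (valence 2) → 0 H
  atom 9: C, bond orders sum to 3 (valence 4) → 1 H
  atom 10: C, bond orders sum to 4 (valence 4) → 0 H
  atom 11: C, bond orders sum to 1 (valence 4) → 3 H
  atom 12: O, bond orders sum to 2 (valence 2) → 0 H
Total hydrogens: 13.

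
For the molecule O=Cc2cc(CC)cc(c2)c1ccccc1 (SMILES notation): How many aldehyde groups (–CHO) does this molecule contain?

1

The aldehyde motif appears at heavy-atom position 2 in the SMILES.
Aldehyde count: 1.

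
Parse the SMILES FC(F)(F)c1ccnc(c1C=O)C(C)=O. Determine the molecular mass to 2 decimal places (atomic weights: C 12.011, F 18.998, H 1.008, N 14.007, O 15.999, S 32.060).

217.15 g/mol

First, the molecular formula is C9H6F3NO2 (counting implicit H from valence).
  C: 9 × 12.011 = 108.099
  F: 3 × 18.998 = 56.994
  H: 6 × 1.008 = 6.048
  N: 1 × 14.007 = 14.007
  O: 2 × 15.999 = 31.998
Sum: 9×12.011 + 3×18.998 + 6×1.008 + 1×14.007 + 2×15.999 = 217.146 → 217.15 g/mol.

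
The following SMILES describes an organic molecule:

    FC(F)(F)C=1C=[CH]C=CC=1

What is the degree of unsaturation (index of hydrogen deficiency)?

4

Molecular formula: C7H5F3.
DoU = (2C + 2 + N − H − X) / 2, where X is the halogen count and O/S are ignored.
    = (2·7 + 2 + 0 − 5 − 3) / 2 = 8 / 2 = 4.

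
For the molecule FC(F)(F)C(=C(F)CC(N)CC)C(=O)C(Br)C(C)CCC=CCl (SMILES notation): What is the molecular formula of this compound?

Walk through each heavy atom and fill implicit hydrogens from standard valence (C 4, N 3, O 2, S 2, halogen 1):
  atom 1: F (halogen, monovalent) → 0 H
  atom 2: C, bond orders sum to 4 (valence 4) → 0 H
  atom 3: F (halogen, monovalent) → 0 H
  atom 4: F (halogen, monovalent) → 0 H
  atom 5: C, bond orders sum to 4 (valence 4) → 0 H
  atom 6: C, bond orders sum to 4 (valence 4) → 0 H
  atom 7: F (halogen, monovalent) → 0 H
  atom 8: C, bond orders sum to 2 (valence 4) → 2 H
  atom 9: C, bond orders sum to 3 (valence 4) → 1 H
  atom 10: N, bond orders sum to 1 (valence 3) → 2 H
  atom 11: C, bond orders sum to 2 (valence 4) → 2 H
  atom 12: C, bond orders sum to 1 (valence 4) → 3 H
  atom 13: C, bond orders sum to 4 (valence 4) → 0 H
  atom 14: O, bond orders sum to 2 (valence 2) → 0 H
  atom 15: C, bond orders sum to 3 (valence 4) → 1 H
  atom 16: Br (halogen, monovalent) → 0 H
  atom 17: C, bond orders sum to 3 (valence 4) → 1 H
  atom 18: C, bond orders sum to 1 (valence 4) → 3 H
  atom 19: C, bond orders sum to 2 (valence 4) → 2 H
  atom 20: C, bond orders sum to 2 (valence 4) → 2 H
  atom 21: C, bond orders sum to 3 (valence 4) → 1 H
  atom 22: C, bond orders sum to 3 (valence 4) → 1 H
  atom 23: Cl (halogen, monovalent) → 0 H
Totals → C:15, H:21, Br:1, Cl:1, F:4, N:1, O:1.

C15H21BrClF4NO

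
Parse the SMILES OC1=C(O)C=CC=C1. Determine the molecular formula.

Walk through each heavy atom and fill implicit hydrogens from standard valence (C 4, N 3, O 2, S 2, halogen 1):
  atom 1: O, bond orders sum to 1 (valence 2) → 1 H
  atom 2: C, bond orders sum to 4 (valence 4) → 0 H
  atom 3: C, bond orders sum to 4 (valence 4) → 0 H
  atom 4: O, bond orders sum to 1 (valence 2) → 1 H
  atom 5: C, bond orders sum to 3 (valence 4) → 1 H
  atom 6: C, bond orders sum to 3 (valence 4) → 1 H
  atom 7: C, bond orders sum to 3 (valence 4) → 1 H
  atom 8: C, bond orders sum to 3 (valence 4) → 1 H
Totals → C:6, H:6, O:2.
In Hill order: C6H6O2.

C6H6O2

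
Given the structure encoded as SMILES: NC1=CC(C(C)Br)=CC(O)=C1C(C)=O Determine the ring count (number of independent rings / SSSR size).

1

In SMILES, each pair of matching ring-closure digits denotes one ring-closing bond; the number of such bonds equals the number of independent rings.
Ring-closure bonds here: 1.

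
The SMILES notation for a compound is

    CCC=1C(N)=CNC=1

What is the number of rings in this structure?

In SMILES, each pair of matching ring-closure digits denotes one ring-closing bond; the number of such bonds equals the number of independent rings.
Ring-closure bonds here: 1.

1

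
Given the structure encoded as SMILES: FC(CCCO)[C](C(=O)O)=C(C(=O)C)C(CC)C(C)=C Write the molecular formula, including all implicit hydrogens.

C15H23FO4

Walk through each heavy atom and fill implicit hydrogens from standard valence (C 4, N 3, O 2, S 2, halogen 1):
  atom 1: F (halogen, monovalent) → 0 H
  atom 2: C, bond orders sum to 3 (valence 4) → 1 H
  atom 3: C, bond orders sum to 2 (valence 4) → 2 H
  atom 4: C, bond orders sum to 2 (valence 4) → 2 H
  atom 5: C, bond orders sum to 2 (valence 4) → 2 H
  atom 6: O, bond orders sum to 1 (valence 2) → 1 H
  atom 7: C with explicit H count 0
  atom 8: C, bond orders sum to 4 (valence 4) → 0 H
  atom 9: O, bond orders sum to 2 (valence 2) → 0 H
  atom 10: O, bond orders sum to 1 (valence 2) → 1 H
  atom 11: C, bond orders sum to 4 (valence 4) → 0 H
  atom 12: C, bond orders sum to 4 (valence 4) → 0 H
  atom 13: O, bond orders sum to 2 (valence 2) → 0 H
  atom 14: C, bond orders sum to 1 (valence 4) → 3 H
  atom 15: C, bond orders sum to 3 (valence 4) → 1 H
  atom 16: C, bond orders sum to 2 (valence 4) → 2 H
  atom 17: C, bond orders sum to 1 (valence 4) → 3 H
  atom 18: C, bond orders sum to 4 (valence 4) → 0 H
  atom 19: C, bond orders sum to 1 (valence 4) → 3 H
  atom 20: C, bond orders sum to 2 (valence 4) → 2 H
Totals → C:15, H:23, F:1, O:4.
In Hill order: C15H23FO4.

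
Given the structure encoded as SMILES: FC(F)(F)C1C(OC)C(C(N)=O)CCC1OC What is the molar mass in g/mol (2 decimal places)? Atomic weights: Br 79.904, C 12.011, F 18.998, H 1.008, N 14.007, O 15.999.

255.24 g/mol

First, the molecular formula is C10H16F3NO3 (counting implicit H from valence).
  C: 10 × 12.011 = 120.110
  F: 3 × 18.998 = 56.994
  H: 16 × 1.008 = 16.128
  N: 1 × 14.007 = 14.007
  O: 3 × 15.999 = 47.997
Sum: 10×12.011 + 3×18.998 + 16×1.008 + 1×14.007 + 3×15.999 = 255.236 → 255.24 g/mol.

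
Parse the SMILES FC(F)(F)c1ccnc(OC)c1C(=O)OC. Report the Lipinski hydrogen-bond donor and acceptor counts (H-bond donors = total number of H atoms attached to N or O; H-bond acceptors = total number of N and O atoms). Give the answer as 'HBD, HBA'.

Donors: find every N or O and count the H atoms it carries.
  atom 8 (N): bond orders sum to 3 → 0 H
  atom 10 (O): bond orders sum to 2 → 0 H
  atom 14 (O): bond orders sum to 2 → 0 H
  atom 15 (O): bond orders sum to 2 → 0 H
Lipinski HBD = 0.
Acceptors: N atoms = 1, O atoms = 3 → HBA = 4.

0, 4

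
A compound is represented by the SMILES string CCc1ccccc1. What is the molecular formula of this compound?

Walk through each heavy atom and fill implicit hydrogens from standard valence (C 4, N 3, O 2, S 2, halogen 1); for lowercase aromatic atoms, an aromatic c carries 1 H when it has two neighbours and 0 H with three, and aromatic n carries 0 H:
  atom 1: C, bond orders sum to 1 (valence 4) → 3 H
  atom 2: C, bond orders sum to 2 (valence 4) → 2 H
  atom 3: aromatic c, 3 neighbours → 0 H
  atom 4: aromatic c, 2 neighbours → 1 H
  atom 5: aromatic c, 2 neighbours → 1 H
  atom 6: aromatic c, 2 neighbours → 1 H
  atom 7: aromatic c, 2 neighbours → 1 H
  atom 8: aromatic c, 2 neighbours → 1 H
Totals → C:8, H:10.

C8H10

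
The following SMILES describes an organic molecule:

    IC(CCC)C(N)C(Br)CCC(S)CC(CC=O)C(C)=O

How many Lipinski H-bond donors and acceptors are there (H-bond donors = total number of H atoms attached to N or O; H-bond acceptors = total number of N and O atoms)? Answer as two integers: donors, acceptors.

2, 3

Donors: find every N or O and count the H atoms it carries.
  atom 7 (N): bond orders sum to 1 → 2 H
  atom 18 (O): bond orders sum to 2 → 0 H
  atom 21 (O): bond orders sum to 2 → 0 H
Lipinski HBD = 2.
Acceptors: N atoms = 1, O atoms = 2 → HBA = 3.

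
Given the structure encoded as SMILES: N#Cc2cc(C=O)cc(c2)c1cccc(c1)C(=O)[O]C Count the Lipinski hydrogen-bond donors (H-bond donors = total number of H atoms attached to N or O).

0

Donors: find every N or O and count the H atoms it carries.
  atom 1 (N): bond orders sum to 3 → 0 H
  atom 7 (O): bond orders sum to 2 → 0 H
  atom 18 (O): bond orders sum to 2 → 0 H
  atom 19 (O): bond orders sum to 2 → 0 H
Lipinski HBD = 0.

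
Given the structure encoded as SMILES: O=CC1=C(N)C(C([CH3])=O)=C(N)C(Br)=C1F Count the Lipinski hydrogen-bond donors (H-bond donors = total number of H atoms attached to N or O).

Donors: find every N or O and count the H atoms it carries.
  atom 1 (O): bond orders sum to 2 → 0 H
  atom 5 (N): bond orders sum to 1 → 2 H
  atom 9 (O): bond orders sum to 2 → 0 H
  atom 11 (N): bond orders sum to 1 → 2 H
Lipinski HBD = 4.

4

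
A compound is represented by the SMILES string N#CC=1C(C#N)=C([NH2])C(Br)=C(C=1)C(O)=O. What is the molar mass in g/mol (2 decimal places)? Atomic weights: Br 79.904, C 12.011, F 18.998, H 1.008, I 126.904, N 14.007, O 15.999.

266.05 g/mol

First, the molecular formula is C9H4BrN3O2 (counting implicit H from valence).
  Br: 1 × 79.904 = 79.904
  C: 9 × 12.011 = 108.099
  H: 4 × 1.008 = 4.032
  N: 3 × 14.007 = 42.021
  O: 2 × 15.999 = 31.998
Sum: 1×79.904 + 9×12.011 + 4×1.008 + 3×14.007 + 2×15.999 = 266.054 → 266.05 g/mol.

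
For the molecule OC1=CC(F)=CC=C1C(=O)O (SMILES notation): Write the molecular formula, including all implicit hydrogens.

C7H5FO3

Walk through each heavy atom and fill implicit hydrogens from standard valence (C 4, N 3, O 2, S 2, halogen 1):
  atom 1: O, bond orders sum to 1 (valence 2) → 1 H
  atom 2: C, bond orders sum to 4 (valence 4) → 0 H
  atom 3: C, bond orders sum to 3 (valence 4) → 1 H
  atom 4: C, bond orders sum to 4 (valence 4) → 0 H
  atom 5: F (halogen, monovalent) → 0 H
  atom 6: C, bond orders sum to 3 (valence 4) → 1 H
  atom 7: C, bond orders sum to 3 (valence 4) → 1 H
  atom 8: C, bond orders sum to 4 (valence 4) → 0 H
  atom 9: C, bond orders sum to 4 (valence 4) → 0 H
  atom 10: O, bond orders sum to 2 (valence 2) → 0 H
  atom 11: O, bond orders sum to 1 (valence 2) → 1 H
Totals → C:7, H:5, F:1, O:3.
In Hill order: C7H5FO3.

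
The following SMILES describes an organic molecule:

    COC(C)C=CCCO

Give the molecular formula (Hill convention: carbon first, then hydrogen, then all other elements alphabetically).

C7H14O2

Walk through each heavy atom and fill implicit hydrogens from standard valence (C 4, N 3, O 2, S 2, halogen 1):
  atom 1: C, bond orders sum to 1 (valence 4) → 3 H
  atom 2: O, bond orders sum to 2 (valence 2) → 0 H
  atom 3: C, bond orders sum to 3 (valence 4) → 1 H
  atom 4: C, bond orders sum to 1 (valence 4) → 3 H
  atom 5: C, bond orders sum to 3 (valence 4) → 1 H
  atom 6: C, bond orders sum to 3 (valence 4) → 1 H
  atom 7: C, bond orders sum to 2 (valence 4) → 2 H
  atom 8: C, bond orders sum to 2 (valence 4) → 2 H
  atom 9: O, bond orders sum to 1 (valence 2) → 1 H
Totals → C:7, H:14, O:2.
In Hill order: C7H14O2.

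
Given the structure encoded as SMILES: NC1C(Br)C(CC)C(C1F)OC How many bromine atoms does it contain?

1

Scan the SMILES for Br atoms (remember two-letter symbols like Cl and Br are single atoms).
Bromine count: 1.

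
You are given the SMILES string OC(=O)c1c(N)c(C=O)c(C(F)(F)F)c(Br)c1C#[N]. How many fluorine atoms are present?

3

Scan the SMILES for F atoms (remember two-letter symbols like Cl and Br are single atoms).
Fluorine count: 3.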